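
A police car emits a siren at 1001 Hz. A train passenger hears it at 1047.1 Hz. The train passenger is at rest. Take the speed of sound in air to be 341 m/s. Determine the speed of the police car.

15.0 m/s

f' > f, so the police car is approaching.
f' = f · v/(v − v_s) ⇒ v_s = v · |1 − f/f'|.
v_s = 341 × |1 − 1001/1047.1| = 341 × 0.04403 ≈ 15.0 m/s.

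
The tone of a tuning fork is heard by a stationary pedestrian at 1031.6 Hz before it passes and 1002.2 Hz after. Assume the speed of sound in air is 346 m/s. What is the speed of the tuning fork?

5.0 m/s

f₁/f₂ = (v + v_s)/(v − v_s), so v_s = v · (f₁ − f₂)/(f₁ + f₂).
v_s = 346 × (1031.6 − 1002.2)/(1031.6 + 1002.2) = 346 × 29.4/2033.8 ≈ 5.0 m/s.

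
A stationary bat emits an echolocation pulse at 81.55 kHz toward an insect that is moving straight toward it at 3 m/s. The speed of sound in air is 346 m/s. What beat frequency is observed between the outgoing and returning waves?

1427 Hz

At the insect (a moving observer), f₁ = f₀ · (v + u)/v = 81.55 × 349/346 ≈ 82.257 kHz.
The reflection then acts as a moving source: f₂ = f₁ · v/(v − u) ≈ 82.977 kHz.
Equivalently f₂ = f₀ · (v + u)/(v − u).
Beat frequency (with f₀ = 81550 Hz): |f₂ − f₀| = 2u·f₀/(v − u) = 2 × 3 × 81550/343 ≈ 1427 Hz.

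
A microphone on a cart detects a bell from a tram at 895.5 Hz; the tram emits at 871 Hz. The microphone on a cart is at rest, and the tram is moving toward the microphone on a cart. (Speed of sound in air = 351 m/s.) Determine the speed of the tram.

9.6 m/s

f' = f · v/(v − v_s) ⇒ v_s = v · |1 − f/f'|.
v_s = 351 × |1 − 871/895.5| = 351 × 0.02736 ≈ 9.6 m/s.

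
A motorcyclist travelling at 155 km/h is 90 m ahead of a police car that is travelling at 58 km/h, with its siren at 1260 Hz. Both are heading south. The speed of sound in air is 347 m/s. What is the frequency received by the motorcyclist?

1157 Hz

58 km/h = 16.11 m/s; 155 km/h = 43.06 m/s.
The motorcyclist is ahead, so the police car is moving toward it while the motorcyclist is moving away from the police car.
General Doppler shift: f' = f · (v − v_o)/(v − v_s).
f' = 1260 × (347 − 43.06)/(347 − 16.11) = 1260 × 303.94/330.89 ≈ 1157 Hz.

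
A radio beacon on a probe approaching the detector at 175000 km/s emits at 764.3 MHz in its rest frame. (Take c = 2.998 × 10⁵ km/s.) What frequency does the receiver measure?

β = v/c = 175000/299800 = 0.5837.
Relativistic Doppler for frequency: f' = f₀ · √((1 + β)/(1 − β)).
f' = 764.3 × √(1.5837/0.4163) = 764.3 × 1.95051 ≈ 1490.8 MHz.

1490.8 MHz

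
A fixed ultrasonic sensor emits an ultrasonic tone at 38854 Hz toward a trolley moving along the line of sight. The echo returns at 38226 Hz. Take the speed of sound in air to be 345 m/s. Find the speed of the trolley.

Double Doppler shift off a moving reflector: f₂ = f₀ · (v + u)/(v − u) (u > 0 toward emitter).
Rearranging, u = v · (f₂ − f₀)/(f₂ + f₀) = 345 × -628/77080 ≈ -2.81 m/s.
So the trolley is moving at 2.81 m/s away from the emitter.

2.81 m/s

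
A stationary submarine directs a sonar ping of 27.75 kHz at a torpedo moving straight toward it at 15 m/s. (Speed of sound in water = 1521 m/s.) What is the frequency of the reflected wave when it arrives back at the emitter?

28.3 kHz

At the torpedo (a moving observer), f₁ = f₀ · (v + u)/v = 27.75 × 1536/1521 ≈ 28.0 kHz.
On reflection it acts as a source moving toward the stationary detector: f₂ = f₁ · v/(v − u) = 28.0 × 1521/1506 ≈ 28.3 kHz.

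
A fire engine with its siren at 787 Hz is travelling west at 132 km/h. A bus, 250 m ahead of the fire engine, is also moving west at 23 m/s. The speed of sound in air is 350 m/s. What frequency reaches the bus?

821 Hz

132 km/h = 36.67 m/s.
The bus is ahead, so the fire engine is moving toward it while the bus is moving away from the fire engine.
General Doppler shift: f' = f · (v − v_o)/(v − v_s).
f' = 787 × (350 − 23)/(350 − 36.67) = 787 × 327/313.33 ≈ 821 Hz.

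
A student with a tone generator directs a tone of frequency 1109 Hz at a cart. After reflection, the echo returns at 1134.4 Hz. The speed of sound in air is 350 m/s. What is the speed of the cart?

Double Doppler shift off a moving reflector: f₂ = f₀ · (v + u)/(v − u) (u > 0 toward emitter).
Rearranging, u = v · (f₂ − f₀)/(f₂ + f₀) = 350 × 25.4/2243.4 ≈ 4.0 m/s.
So the cart is moving at 4.0 m/s toward the emitter.

4.0 m/s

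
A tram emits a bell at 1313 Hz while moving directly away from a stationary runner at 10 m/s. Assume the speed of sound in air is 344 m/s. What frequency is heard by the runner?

1276 Hz

Moving source, stationary observer: f' = f · v/(v + v_s) since the source is receding.
f' = 1313 × 344/(344 + 10) = 1313 × 344/354 ≈ 1276 Hz.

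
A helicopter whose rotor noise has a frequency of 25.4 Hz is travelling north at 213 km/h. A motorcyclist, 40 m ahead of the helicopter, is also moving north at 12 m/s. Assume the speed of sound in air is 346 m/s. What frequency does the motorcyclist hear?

29.6 Hz

213 km/h = 59.17 m/s.
The motorcyclist is ahead, so the helicopter is moving toward it while the motorcyclist is moving away from the helicopter.
General Doppler shift: f' = f · (v − v_o)/(v − v_s).
f' = 25.4 × (346 − 12)/(346 − 59.17) = 25.4 × 334/286.83 ≈ 29.6 Hz.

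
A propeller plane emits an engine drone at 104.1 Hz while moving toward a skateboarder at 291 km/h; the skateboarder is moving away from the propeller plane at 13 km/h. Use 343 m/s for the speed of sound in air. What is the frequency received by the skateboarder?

135 Hz

291 km/h = 80.83 m/s; 13 km/h = 3.611 m/s.
With source approaching and observer receding, f' = f · (v − v_o)/(v − v_s).
f' = 104.1 × (343 − 3.611)/(343 − 80.83) = 104.1 × 339.39/262.17 ≈ 135 Hz.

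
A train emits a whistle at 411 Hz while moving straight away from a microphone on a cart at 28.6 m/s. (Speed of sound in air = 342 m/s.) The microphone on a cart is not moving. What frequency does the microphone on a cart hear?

Moving source, stationary observer: f' = f · v/(v + v_s) since the source is receding.
f' = 411 × 342/(342 + 28.6) = 411 × 342/370.6 ≈ 379 Hz.

379 Hz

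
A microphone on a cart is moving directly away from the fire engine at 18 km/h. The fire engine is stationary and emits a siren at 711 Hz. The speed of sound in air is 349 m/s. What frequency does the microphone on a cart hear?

18 km/h = 5 m/s.
Only the observer moves, away from the source, so f' = f · (v − v_o)/v.
f' = 711 × (349 − 5)/349 = 711 × 344/349 ≈ 701 Hz.

701 Hz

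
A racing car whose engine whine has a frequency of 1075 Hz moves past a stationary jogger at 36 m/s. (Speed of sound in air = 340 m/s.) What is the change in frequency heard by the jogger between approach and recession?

Approaching: f₁ = f · v/(v − v_s) = 1075 × 340/304 ≈ 1202 Hz.
Receding: f₂ = f · v/(v + v_s) = 1075 × 340/376 ≈ 972 Hz.
Drop: f₁ − f₂ = 2f·v·v_s/(v² − v_s²) = 2 × 1075 × 340 × 36/(340² − 36²) ≈ 230 Hz.

230 Hz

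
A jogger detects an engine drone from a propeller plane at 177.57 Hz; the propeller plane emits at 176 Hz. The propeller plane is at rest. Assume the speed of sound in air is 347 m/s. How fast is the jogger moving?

f' > f, so the jogger is approaching.
f' = f · (v + v_o)/v ⇒ v_o = v · |f'/f − 1|.
v_o = 347 × |177.57/176 − 1| = 347 × 0.00892 ≈ 3.1 m/s.

3.1 m/s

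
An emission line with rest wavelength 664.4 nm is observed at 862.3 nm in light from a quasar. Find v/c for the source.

λ'/λ₀ = 1.2979 > 1 (redshift), so the source is receding.
λ'/λ₀ = √((1 + β)/(1 − β)) for a receding source ⇒ β = (r² − 1)/(r² + 1) with r = λ'/λ₀.
β = (1.6844 − 1)/(1.6844 + 1) ≈ 0.255.

0.255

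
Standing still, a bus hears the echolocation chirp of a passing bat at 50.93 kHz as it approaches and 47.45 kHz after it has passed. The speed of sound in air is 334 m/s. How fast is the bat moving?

f₁/f₂ = (v + v_s)/(v − v_s), so v_s = v · (f₁ − f₂)/(f₁ + f₂).
v_s = 334 × (50.93 − 47.45)/(50.93 + 47.45) = 334 × 3.48/98.38 ≈ 11.8 m/s.

11.8 m/s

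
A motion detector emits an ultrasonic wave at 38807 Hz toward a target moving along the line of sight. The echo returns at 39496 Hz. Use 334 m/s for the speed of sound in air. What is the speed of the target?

Double Doppler shift off a moving reflector: f₂ = f₀ · (v + u)/(v − u) (u > 0 toward emitter).
Rearranging, u = v · (f₂ − f₀)/(f₂ + f₀) = 334 × 689/78303 ≈ 2.94 m/s.
So the target is moving at 2.94 m/s toward the emitter.

2.94 m/s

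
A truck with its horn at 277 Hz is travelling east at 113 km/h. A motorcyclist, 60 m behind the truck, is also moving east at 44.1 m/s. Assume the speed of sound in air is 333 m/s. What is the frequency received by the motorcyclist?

287 Hz

113 km/h = 31.39 m/s.
The motorcyclist is behind, so the truck is moving away from it while the motorcyclist is moving toward the truck.
With source receding and observer approaching, f' = f · (v + v_o)/(v + v_s).
f' = 277 × (333 + 44.1)/(333 + 31.39) = 277 × 377.1/364.39 ≈ 287 Hz.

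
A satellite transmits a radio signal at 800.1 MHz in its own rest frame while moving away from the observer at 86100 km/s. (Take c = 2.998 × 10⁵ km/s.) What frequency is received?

595.4 MHz

β = v/c = 86100/299800 = 0.2872.
Relativistic Doppler for frequency: f' = f₀ · √((1 − β)/(1 + β)).
f' = 800.1 × √(0.7128/1.2872) = 800.1 × 0.74416 ≈ 595.4 MHz.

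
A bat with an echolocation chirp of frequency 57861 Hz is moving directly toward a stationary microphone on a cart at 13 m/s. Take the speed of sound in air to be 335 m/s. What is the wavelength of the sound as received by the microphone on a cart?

Only the source moves, toward the listener, so f' = f · v/(v − v_s).
f' = 57861 × 335/(335 − 13) ≈ 60197 Hz.
λ' = v/f' = 335/60197 ≈ 5.57 mm.

5.57 mm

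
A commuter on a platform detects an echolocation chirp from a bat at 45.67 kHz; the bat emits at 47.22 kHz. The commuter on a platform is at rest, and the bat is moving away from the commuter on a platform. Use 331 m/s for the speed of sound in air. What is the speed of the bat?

f' = f · v/(v + v_s) ⇒ v_s = v · |1 − f/f'|.
v_s = 331 × |1 − 47.22/45.67| = 331 × 0.03394 ≈ 11.2 m/s.

11.2 m/s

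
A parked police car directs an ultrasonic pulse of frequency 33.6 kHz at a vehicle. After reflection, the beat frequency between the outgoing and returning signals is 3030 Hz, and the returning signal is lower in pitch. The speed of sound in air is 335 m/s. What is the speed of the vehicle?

15.8 m/s

Double Doppler shift off a moving reflector: f₂ = f₀ · (v + u)/(v − u) (u > 0 toward emitter).
Returning signal is lower, so f₂ = f₀ − Δf = 33600 − 3030 = 30570 Hz.
Rearranging, u = v · (f₂ − f₀)/(f₂ + f₀) = 335 × -3030/64170 ≈ -15.8 m/s.
So the vehicle is moving at 15.8 m/s away from the emitter.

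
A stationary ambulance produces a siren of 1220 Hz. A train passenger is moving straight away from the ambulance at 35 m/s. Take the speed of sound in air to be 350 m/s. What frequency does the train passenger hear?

1098 Hz

Only the observer moves, away from the source, so f' = f · (v − v_o)/v.
f' = 1220 × (350 − 35)/350 = 1220 × 315/350 ≈ 1098 Hz.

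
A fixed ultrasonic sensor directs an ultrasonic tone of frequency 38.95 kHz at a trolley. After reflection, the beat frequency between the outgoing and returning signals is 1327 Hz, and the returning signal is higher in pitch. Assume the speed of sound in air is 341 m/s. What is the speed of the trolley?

Double Doppler shift off a moving reflector: f₂ = f₀ · (v + u)/(v − u) (u > 0 toward emitter).
Returning signal is higher, so f₂ = f₀ + Δf = 38950 + 1327 = 40277 Hz.
Rearranging, u = v · (f₂ − f₀)/(f₂ + f₀) = 341 × 1327/79227 ≈ 5.7 m/s.
So the trolley is moving at 5.7 m/s toward the emitter.

5.7 m/s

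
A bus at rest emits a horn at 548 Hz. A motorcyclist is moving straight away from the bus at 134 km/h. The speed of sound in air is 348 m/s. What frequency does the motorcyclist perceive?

489 Hz

134 km/h = 37.22 m/s.
Only the observer moves, away from the source, so f' = f · (v − v_o)/v.
f' = 548 × (348 − 37.22)/348 = 548 × 310.78/348 ≈ 489 Hz.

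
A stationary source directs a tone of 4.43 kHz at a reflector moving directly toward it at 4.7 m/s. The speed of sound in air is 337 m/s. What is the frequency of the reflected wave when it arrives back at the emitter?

The reflector first receives the wave as a moving observer: f₁ = f₀ · (v + u)/v = 4.43 × (337 + 4.7)/337 ≈ 4.49 kHz.
On reflection it acts as a source moving toward the stationary detector: f₂ = f₁ · v/(v − u) = 4.49 × 337/332.3 ≈ 4.56 kHz.

4.56 kHz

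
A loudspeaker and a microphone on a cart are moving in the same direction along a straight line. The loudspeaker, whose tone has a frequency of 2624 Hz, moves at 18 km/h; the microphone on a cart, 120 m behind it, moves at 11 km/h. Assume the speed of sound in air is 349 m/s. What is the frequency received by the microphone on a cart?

2610 Hz

18 km/h = 5 m/s; 11 km/h = 3.056 m/s.
The microphone on a cart is behind, so the loudspeaker is moving away from it while the microphone on a cart is moving toward the loudspeaker.
With source receding and observer approaching, f' = f · (v + v_o)/(v + v_s).
f' = 2624 × (349 + 3.056)/(349 + 5) = 2624 × 352.06/354 ≈ 2610 Hz.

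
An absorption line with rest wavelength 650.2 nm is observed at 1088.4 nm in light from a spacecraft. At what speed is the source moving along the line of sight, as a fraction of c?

λ'/λ₀ = 1.6739 > 1 (redshift), so the source is receding.
λ'/λ₀ = √((1 + β)/(1 − β)) for a receding source ⇒ β = (r² − 1)/(r² + 1) with r = λ'/λ₀.
β = (2.8021 − 1)/(2.8021 + 1) ≈ 0.474.

0.474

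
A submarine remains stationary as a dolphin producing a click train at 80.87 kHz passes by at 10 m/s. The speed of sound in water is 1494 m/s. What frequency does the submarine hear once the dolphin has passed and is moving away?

80.3 kHz

Receding: f₂ = f · v/(v + v_s) = 80.87 × 1494/1504 ≈ 80.3 kHz.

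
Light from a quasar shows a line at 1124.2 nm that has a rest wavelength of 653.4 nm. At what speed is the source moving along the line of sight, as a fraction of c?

0.495c

λ'/λ₀ = 1.7205 > 1 (redshift), so the source is receding.
λ'/λ₀ = √((1 + β)/(1 − β)) for a receding source ⇒ β = (r² − 1)/(r² + 1) with r = λ'/λ₀.
β = (2.9603 − 1)/(2.9603 + 1) ≈ 0.495.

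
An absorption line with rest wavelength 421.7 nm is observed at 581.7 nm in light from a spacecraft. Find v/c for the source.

λ'/λ₀ = 1.3794 > 1 (redshift), so the source is receding.
λ'/λ₀ = √((1 + β)/(1 − β)) for a receding source ⇒ β = (r² − 1)/(r² + 1) with r = λ'/λ₀.
β = (1.9028 − 1)/(1.9028 + 1) ≈ 0.311.

0.311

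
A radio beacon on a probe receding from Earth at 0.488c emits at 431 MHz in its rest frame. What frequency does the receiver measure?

252.8 MHz

Relativistic Doppler for frequency: f' = f₀ · √((1 − β)/(1 + β)).
f' = 431 × √(0.5120/1.4880) = 431 × 0.58659 ≈ 252.8 MHz.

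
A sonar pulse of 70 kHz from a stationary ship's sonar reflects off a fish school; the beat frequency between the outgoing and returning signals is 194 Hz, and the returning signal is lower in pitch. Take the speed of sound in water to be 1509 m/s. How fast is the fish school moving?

2.09 m/s

Double Doppler shift off a moving reflector: f₂ = f₀ · (v + u)/(v − u) (u > 0 toward emitter).
Returning signal is lower, so f₂ = f₀ − Δf = 70000 − 194 = 69806 Hz.
Rearranging, u = v · (f₂ − f₀)/(f₂ + f₀) = 1509 × -194/139806 ≈ -2.09 m/s.
So the fish school is moving at 2.09 m/s away from the emitter.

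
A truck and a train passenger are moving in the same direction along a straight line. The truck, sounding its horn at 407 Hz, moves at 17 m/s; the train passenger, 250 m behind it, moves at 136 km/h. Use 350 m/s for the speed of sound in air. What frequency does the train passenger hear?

136 km/h = 37.78 m/s.
The train passenger is behind, so the truck is moving away from it while the train passenger is moving toward the truck.
General Doppler shift: f' = f · (v + v_o)/(v + v_s).
f' = 407 × (350 + 37.78)/(350 + 17) = 407 × 387.78/367 ≈ 430 Hz.

430 Hz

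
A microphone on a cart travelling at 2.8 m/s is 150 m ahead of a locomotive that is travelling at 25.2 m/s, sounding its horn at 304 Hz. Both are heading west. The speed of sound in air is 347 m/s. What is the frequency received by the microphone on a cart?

325 Hz

The microphone on a cart is ahead, so the locomotive is moving toward it while the microphone on a cart is moving away from the locomotive.
With source approaching and observer receding, f' = f · (v − v_o)/(v − v_s).
f' = 304 × (347 − 2.8)/(347 − 25.2) = 304 × 344.2/321.8 ≈ 325 Hz.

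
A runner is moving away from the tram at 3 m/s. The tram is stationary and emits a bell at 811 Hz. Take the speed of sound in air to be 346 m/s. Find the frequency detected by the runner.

804 Hz

Moving observer, stationary source: f' = f · (v − v_o)/v.
f' = 811 × (346 − 3)/346 = 811 × 343/346 ≈ 804 Hz.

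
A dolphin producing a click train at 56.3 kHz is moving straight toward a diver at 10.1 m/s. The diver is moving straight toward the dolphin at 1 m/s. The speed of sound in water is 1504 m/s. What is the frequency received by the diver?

56.7 kHz

General Doppler shift: f' = f · (v + v_o)/(v − v_s).
f' = 56.3 × (1504 + 1)/(1504 − 10.1) = 56.3 × 1505/1493.9 ≈ 56.7 kHz.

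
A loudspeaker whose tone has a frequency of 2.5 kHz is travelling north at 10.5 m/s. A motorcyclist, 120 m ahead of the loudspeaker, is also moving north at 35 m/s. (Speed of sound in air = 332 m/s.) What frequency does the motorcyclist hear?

The motorcyclist is ahead, so the loudspeaker is moving toward it while the motorcyclist is moving away from the loudspeaker.
Both move, so f' = f · (v − v_o)/(v − v_s).
f' = 2.5 × (332 − 35)/(332 − 10.5) = 2.5 × 297/321.5 ≈ 2.31 kHz.

2.31 kHz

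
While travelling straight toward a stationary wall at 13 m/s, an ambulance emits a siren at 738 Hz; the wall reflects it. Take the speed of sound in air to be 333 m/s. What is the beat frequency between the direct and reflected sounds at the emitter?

60.0 Hz

The wall receives the sound from a moving source: f₁ = f₀ · v/(v − v_e) = 738 × 333/320 ≈ 768.0 Hz.
On the return leg the ambulance is a moving observer: f₂ = f₁ · (v + v_e)/v = 768.0 × 346/333 ≈ 798.0 Hz.
Beat against the emitted tone: |f₂ − f₀| = 2v_e·f₀/(v − v_e) = 2 × 13 × 738/320 ≈ 60.0 Hz.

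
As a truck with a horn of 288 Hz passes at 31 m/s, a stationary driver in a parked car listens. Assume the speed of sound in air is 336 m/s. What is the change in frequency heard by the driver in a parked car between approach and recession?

53.6 Hz

Approaching: f₁ = f · v/(v − v_s) = 288 × 336/305 ≈ 317.3 Hz.
Receding: f₂ = f · v/(v + v_s) = 288 × 336/367 ≈ 263.7 Hz.
Drop: f₁ − f₂ = 2f·v·v_s/(v² − v_s²) = 2 × 288 × 336 × 31/(336² − 31²) ≈ 53.6 Hz.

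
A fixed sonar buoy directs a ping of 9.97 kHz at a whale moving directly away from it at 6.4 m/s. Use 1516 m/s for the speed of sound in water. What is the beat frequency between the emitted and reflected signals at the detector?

At the whale (a moving observer), f₁ = f₀ · (v − u)/v = 9.97 × 1509.6/1516 ≈ 9.9279 kHz.
On reflection it acts as a source moving away from the stationary detector: f₂ = f₁ · v/(v + u) = 9.9279 × 1516/1522.4 ≈ 9.8862 kHz.
Equivalently f₂ = f₀ · (v − u)/(v + u).
Beat frequency (with f₀ = 9970 Hz): |f₂ − f₀| = 2u·f₀/(v + u) = 2 × 6.4 × 9970/1522.4 ≈ 84 Hz.

84 Hz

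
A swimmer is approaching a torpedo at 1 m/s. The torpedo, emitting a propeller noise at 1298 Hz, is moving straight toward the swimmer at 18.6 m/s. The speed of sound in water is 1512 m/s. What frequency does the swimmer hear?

1315 Hz

Both move, so f' = f · (v + v_o)/(v − v_s).
f' = 1298 × (1512 + 1)/(1512 − 18.6) = 1298 × 1513/1493.4 ≈ 1315 Hz.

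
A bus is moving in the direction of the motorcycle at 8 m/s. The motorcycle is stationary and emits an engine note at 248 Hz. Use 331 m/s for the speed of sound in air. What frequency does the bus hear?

Only the observer moves, toward the source, so f' = f · (v + v_o)/v.
f' = 248 × (331 + 8)/331 = 248 × 339/331 ≈ 254 Hz.

254 Hz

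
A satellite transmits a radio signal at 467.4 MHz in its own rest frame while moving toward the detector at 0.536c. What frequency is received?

Relativistic Doppler for frequency: f' = f₀ · √((1 + β)/(1 − β)).
f' = 467.4 × √(1.5360/0.4640) = 467.4 × 1.81944 ≈ 850.4 MHz.

850.4 MHz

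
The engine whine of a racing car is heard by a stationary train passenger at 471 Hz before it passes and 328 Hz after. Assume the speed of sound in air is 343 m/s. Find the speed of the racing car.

61 m/s

f₁/f₂ = (v + v_s)/(v − v_s), so v_s = v · (f₁ − f₂)/(f₁ + f₂).
v_s = 343 × (471 − 328)/(471 + 328) = 343 × 143/799 ≈ 61 m/s.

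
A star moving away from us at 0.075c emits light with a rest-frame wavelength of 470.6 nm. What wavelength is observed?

507.3 nm

Relativistic Doppler for wavelength: λ' = λ₀ · √((1 + β)/(1 − β)).
λ' = 470.6 × √(1.0750/0.9250) = 470.6 × 1.07804 ≈ 507.3 nm.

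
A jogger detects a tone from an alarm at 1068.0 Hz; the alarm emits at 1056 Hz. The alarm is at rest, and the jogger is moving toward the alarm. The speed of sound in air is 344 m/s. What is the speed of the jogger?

f' = f · (v + v_o)/v ⇒ v_o = v · |f'/f − 1|.
v_o = 344 × |1068.0/1056 − 1| = 344 × 0.01136 ≈ 3.9 m/s.

3.9 m/s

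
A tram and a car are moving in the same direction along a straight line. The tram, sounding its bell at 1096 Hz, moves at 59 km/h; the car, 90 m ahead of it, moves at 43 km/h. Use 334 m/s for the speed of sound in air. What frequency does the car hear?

59 km/h = 16.39 m/s; 43 km/h = 11.94 m/s.
The car is ahead, so the tram is moving toward it while the car is moving away from the tram.
Both move, so f' = f · (v − v_o)/(v − v_s).
f' = 1096 × (334 − 11.94)/(334 − 16.39) = 1096 × 322.06/317.61 ≈ 1111 Hz.

1111 Hz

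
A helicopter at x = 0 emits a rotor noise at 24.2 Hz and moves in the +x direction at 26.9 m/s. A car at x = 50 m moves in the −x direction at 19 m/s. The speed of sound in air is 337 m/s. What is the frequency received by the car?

27.8 Hz

The observer lies on the +x side, so the source is heading toward the observer and the observer is heading toward the source.
General Doppler shift: f' = f · (v + v_o)/(v − v_s).
f' = 24.2 × (337 + 19)/(337 − 26.9) = 24.2 × 356/310.1 ≈ 27.8 Hz.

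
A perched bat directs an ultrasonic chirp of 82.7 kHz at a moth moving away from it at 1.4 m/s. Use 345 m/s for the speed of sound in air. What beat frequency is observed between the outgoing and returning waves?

668 Hz

The moth first receives the wave as a moving observer: f₁ = f₀ · (v − u)/v = 82.7 × (345 − 1.4)/345 ≈ 82.364 kHz.
On reflection it acts as a source moving away from the stationary detector: f₂ = f₁ · v/(v + u) = 82.364 × 345/346.4 ≈ 82.032 kHz.
Equivalently f₂ = f₀ · (v − u)/(v + u).
Beat frequency (with f₀ = 82700 Hz): |f₂ − f₀| = 2u·f₀/(v + u) = 2 × 1.4 × 82700/346.4 ≈ 668 Hz.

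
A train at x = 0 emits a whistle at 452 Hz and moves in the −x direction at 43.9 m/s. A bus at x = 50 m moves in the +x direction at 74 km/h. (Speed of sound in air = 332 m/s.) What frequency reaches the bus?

74 km/h = 20.56 m/s.
The observer lies on the +x side, so the source is heading away from the observer and the observer is heading away from the source.
Both move, so f' = f · (v − v_o)/(v + v_s).
f' = 452 × (332 − 20.56)/(332 + 43.9) = 452 × 311.44/375.9 ≈ 374 Hz.

374 Hz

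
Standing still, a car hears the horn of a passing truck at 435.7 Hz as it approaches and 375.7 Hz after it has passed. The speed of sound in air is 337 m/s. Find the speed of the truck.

f₁/f₂ = (v + v_s)/(v − v_s), so v_s = v · (f₁ − f₂)/(f₁ + f₂).
v_s = 337 × (435.7 − 375.7)/(435.7 + 375.7) = 337 × 60.0/811.4 ≈ 24.9 m/s.

24.9 m/s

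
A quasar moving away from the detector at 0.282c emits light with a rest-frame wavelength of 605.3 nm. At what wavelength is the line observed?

808.8 nm

Relativistic Doppler for wavelength: λ' = λ₀ · √((1 + β)/(1 − β)).
λ' = 605.3 × √(1.2820/0.7180) = 605.3 × 1.33623 ≈ 808.8 nm.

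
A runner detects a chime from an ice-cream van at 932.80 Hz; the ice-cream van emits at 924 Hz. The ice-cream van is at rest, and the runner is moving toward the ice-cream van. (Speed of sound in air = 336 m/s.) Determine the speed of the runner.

f' = f · (v + v_o)/v ⇒ v_o = v · |f'/f − 1|.
v_o = 336 × |932.80/924 − 1| = 336 × 0.009524 ≈ 3.2 m/s.

3.2 m/s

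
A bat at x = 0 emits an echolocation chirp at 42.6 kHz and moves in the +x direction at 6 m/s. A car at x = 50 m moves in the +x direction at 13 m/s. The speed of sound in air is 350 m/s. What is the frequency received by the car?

The observer lies on the +x side, so the source is heading toward the observer and the observer is heading away from the source.
General Doppler shift: f' = f · (v − v_o)/(v − v_s).
f' = 42.6 × (350 − 13)/(350 − 6) = 42.6 × 337/344 ≈ 41.7 kHz.

41.7 kHz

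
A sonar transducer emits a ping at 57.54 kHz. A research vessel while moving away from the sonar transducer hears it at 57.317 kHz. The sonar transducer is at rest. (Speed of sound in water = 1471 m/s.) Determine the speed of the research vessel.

f' = f · (v − v_o)/v ⇒ v_o = v · |f'/f − 1|.
v_o = 1471 × |57.317/57.54 − 1| = 1471 × 0.003876 ≈ 5.7 m/s.

5.7 m/s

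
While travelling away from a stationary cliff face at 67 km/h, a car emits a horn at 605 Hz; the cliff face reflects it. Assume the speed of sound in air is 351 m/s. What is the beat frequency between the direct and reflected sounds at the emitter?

67 km/h = 18.61 m/s.
The cliff face receives the sound from a moving source: f₁ = f₀ · v/(v + v_e) = 605 × 351/369.61 ≈ 574.5 Hz.
On the return leg the car is a moving observer: f₂ = f₁ · (v − v_e)/v = 574.5 × 332.39/351 ≈ 544.1 Hz.
Equivalently f₂ = f₀ · (v − v_e)/(v + v_e).
Beat against the emitted tone: |f₂ − f₀| = 2v_e·f₀/(v + v_e) = 2 × 18.61 × 605/369.61 ≈ 61 Hz.

61 Hz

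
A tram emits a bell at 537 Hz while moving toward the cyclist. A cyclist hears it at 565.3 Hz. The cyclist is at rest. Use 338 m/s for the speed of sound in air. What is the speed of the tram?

f' = f · v/(v − v_s) ⇒ v_s = v · |1 − f/f'|.
v_s = 338 × |1 − 537/565.3| = 338 × 0.05006 ≈ 16.9 m/s.

16.9 m/s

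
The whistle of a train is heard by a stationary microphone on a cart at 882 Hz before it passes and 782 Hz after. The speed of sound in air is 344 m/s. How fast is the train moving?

f₁/f₂ = (v + v_s)/(v − v_s), so v_s = v · (f₁ − f₂)/(f₁ + f₂).
v_s = 344 × (882 − 782)/(882 + 782) = 344 × 100/1664 ≈ 20.7 m/s.

20.7 m/s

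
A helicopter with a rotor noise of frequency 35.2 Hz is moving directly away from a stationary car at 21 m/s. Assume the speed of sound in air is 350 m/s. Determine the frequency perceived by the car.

Only the source moves, away from the listener, so f' = f · v/(v + v_s).
f' = 35.2 × 350/(350 + 21) = 35.2 × 350/371 ≈ 33.2 Hz.

33.2 Hz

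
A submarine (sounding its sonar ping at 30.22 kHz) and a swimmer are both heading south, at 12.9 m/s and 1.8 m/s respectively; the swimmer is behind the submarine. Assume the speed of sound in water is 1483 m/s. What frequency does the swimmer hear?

The swimmer is behind, so the submarine is moving away from it while the swimmer is moving toward the submarine.
With source receding and observer approaching, f' = f · (v + v_o)/(v + v_s).
f' = 30.22 × (1483 + 1.8)/(1483 + 12.9) = 30.22 × 1484.8/1495.9 ≈ 30.0 kHz.

30.0 kHz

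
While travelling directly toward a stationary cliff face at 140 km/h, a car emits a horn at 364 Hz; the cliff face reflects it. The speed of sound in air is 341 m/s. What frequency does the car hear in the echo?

140 km/h = 38.89 m/s.
The cliff face receives the sound from a moving source: f₁ = f₀ · v/(v − v_e) = 364 × 341/302.11 ≈ 411 Hz.
On the return leg the car is a moving observer: f₂ = f₁ · (v + v_e)/v = 411 × 379.89/341 ≈ 458 Hz.
Equivalently f₂ = f₀ · (v + v_e)/(v − v_e).

458 Hz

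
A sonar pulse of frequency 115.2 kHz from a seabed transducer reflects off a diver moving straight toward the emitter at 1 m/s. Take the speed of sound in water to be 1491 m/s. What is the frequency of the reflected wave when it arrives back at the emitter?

The diver first receives the wave as a moving observer: f₁ = f₀ · (v + u)/v = 115.2 × (1491 + 1)/1491 ≈ 115.3 kHz.
The reflection then acts as a moving source: f₂ = f₁ · v/(v − u) ≈ 115.4 kHz.
Equivalently f₂ = f₀ · (v + u)/(v − u).

115.4 kHz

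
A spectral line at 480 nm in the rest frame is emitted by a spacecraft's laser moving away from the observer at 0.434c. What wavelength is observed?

764.0 nm

Relativistic Doppler for wavelength: λ' = λ₀ · √((1 + β)/(1 − β)).
λ' = 480 × √(1.4340/0.5660) = 480 × 1.59172 ≈ 764.0 nm.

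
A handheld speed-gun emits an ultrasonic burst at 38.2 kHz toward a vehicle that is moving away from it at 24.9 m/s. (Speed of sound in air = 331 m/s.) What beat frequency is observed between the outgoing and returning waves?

The vehicle first receives the wave as a moving observer: f₁ = f₀ · (v − u)/v = 38.2 × (331 − 24.9)/331 ≈ 35.33 kHz.
On reflection it acts as a source moving away from the stationary detector: f₂ = f₁ · v/(v + u) = 35.33 × 331/355.9 ≈ 32.85 kHz.
Equivalently f₂ = f₀ · (v − u)/(v + u).
Beat frequency (with f₀ = 38200 Hz): |f₂ − f₀| = 2u·f₀/(v + u) = 2 × 24.9 × 38200/355.9 ≈ 5345 Hz.

5345 Hz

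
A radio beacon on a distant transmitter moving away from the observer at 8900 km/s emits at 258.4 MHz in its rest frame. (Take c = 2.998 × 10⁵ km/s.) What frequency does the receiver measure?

β = v/c = 8900/299800 = 0.0297.
Relativistic Doppler for frequency: f' = f₀ · √((1 − β)/(1 + β)).
f' = 258.4 × √(0.9703/1.0297) = 258.4 × 0.97074 ≈ 250.8 MHz.

250.8 MHz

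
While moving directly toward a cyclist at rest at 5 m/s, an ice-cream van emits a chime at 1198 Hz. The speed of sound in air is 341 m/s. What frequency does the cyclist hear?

Only the source moves, toward the listener, so f' = f · v/(v − v_s).
f' = 1198 × 341/(341 − 5) = 1198 × 341/336 ≈ 1216 Hz.

1216 Hz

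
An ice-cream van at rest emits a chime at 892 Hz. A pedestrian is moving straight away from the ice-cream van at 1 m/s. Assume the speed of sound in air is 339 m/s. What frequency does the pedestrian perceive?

889 Hz

Moving observer, stationary source: f' = f · (v − v_o)/v.
f' = 892 × (339 − 1)/339 = 892 × 338/339 ≈ 889 Hz.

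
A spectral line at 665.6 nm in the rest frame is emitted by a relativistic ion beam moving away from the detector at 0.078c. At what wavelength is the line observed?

719.7 nm

Relativistic Doppler for wavelength: λ' = λ₀ · √((1 + β)/(1 − β)).
λ' = 665.6 × √(1.0780/0.9220) = 665.6 × 1.08129 ≈ 719.7 nm.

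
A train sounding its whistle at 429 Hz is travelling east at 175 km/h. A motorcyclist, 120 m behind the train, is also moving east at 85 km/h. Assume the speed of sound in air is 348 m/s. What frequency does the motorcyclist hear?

402 Hz

175 km/h = 48.61 m/s; 85 km/h = 23.61 m/s.
The motorcyclist is behind, so the train is moving away from it while the motorcyclist is moving toward the train.
Both move, so f' = f · (v + v_o)/(v + v_s).
f' = 429 × (348 + 23.61)/(348 + 48.61) = 429 × 371.61/396.61 ≈ 402 Hz.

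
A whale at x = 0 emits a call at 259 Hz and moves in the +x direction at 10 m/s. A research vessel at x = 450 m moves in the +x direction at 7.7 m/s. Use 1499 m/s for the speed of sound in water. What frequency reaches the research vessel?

259 Hz

The observer lies on the +x side, so the source is heading toward the observer and the observer is heading away from the source.
Both move, so f' = f · (v − v_o)/(v − v_s).
f' = 259 × (1499 − 7.7)/(1499 − 10) = 259 × 1491.3/1489 ≈ 259 Hz.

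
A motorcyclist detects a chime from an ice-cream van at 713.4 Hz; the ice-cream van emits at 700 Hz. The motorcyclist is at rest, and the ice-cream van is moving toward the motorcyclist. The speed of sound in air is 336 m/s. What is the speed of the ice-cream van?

6.3 m/s

f' = f · v/(v − v_s) ⇒ v_s = v · |1 − f/f'|.
v_s = 336 × |1 − 700/713.4| = 336 × 0.01878 ≈ 6.3 m/s.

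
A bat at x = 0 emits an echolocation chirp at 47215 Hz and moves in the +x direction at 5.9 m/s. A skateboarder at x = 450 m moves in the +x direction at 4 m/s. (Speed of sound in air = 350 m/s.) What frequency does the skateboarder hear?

The observer lies on the +x side, so the source is heading toward the observer and the observer is heading away from the source.
Both move, so f' = f · (v − v_o)/(v − v_s).
f' = 47215 × (350 − 4)/(350 − 5.9) = 47215 × 346/344.1 ≈ 47476 Hz.

47476 Hz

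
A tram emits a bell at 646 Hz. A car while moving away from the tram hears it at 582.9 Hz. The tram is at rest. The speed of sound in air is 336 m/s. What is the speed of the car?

f' = f · (v − v_o)/v ⇒ v_o = v · |f'/f − 1|.
v_o = 336 × |582.9/646 − 1| = 336 × 0.09768 ≈ 33 m/s.

33 m/s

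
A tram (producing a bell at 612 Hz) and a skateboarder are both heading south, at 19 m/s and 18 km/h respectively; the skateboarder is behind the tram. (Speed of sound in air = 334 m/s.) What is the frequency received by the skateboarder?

18 km/h = 5 m/s.
The skateboarder is behind, so the tram is moving away from it while the skateboarder is moving toward the tram.
With source receding and observer approaching, f' = f · (v + v_o)/(v + v_s).
f' = 612 × (334 + 5)/(334 + 19) = 612 × 339/353 ≈ 588 Hz.

588 Hz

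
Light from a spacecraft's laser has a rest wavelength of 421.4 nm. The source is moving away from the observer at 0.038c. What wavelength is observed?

Relativistic Doppler for wavelength: λ' = λ₀ · √((1 + β)/(1 − β)).
λ' = 421.4 × √(1.0380/0.9620) = 421.4 × 1.03875 ≈ 437.7 nm.

437.7 nm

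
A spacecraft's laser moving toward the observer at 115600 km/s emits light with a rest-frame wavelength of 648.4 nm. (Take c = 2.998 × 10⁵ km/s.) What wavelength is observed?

β = v/c = 115600/299800 = 0.3856.
Relativistic Doppler for wavelength: λ' = λ₀ · √((1 − β)/(1 + β)).
λ' = 648.4 × √(0.6144/1.3856) = 648.4 × 0.66590 ≈ 431.8 nm.

431.8 nm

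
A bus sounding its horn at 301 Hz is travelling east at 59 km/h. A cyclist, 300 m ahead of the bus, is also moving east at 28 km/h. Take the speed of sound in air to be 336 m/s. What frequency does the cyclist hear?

309 Hz

59 km/h = 16.39 m/s; 28 km/h = 7.778 m/s.
The cyclist is ahead, so the bus is moving toward it while the cyclist is moving away from the bus.
General Doppler shift: f' = f · (v − v_o)/(v − v_s).
f' = 301 × (336 − 7.778)/(336 − 16.39) = 301 × 328.22/319.61 ≈ 309 Hz.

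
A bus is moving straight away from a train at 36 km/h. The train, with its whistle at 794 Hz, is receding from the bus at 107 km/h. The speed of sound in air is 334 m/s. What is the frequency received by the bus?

707 Hz

107 km/h = 29.72 m/s; 36 km/h = 10 m/s.
With source receding and observer receding, f' = f · (v − v_o)/(v + v_s).
f' = 794 × (334 − 10)/(334 + 29.72) = 794 × 324/363.72 ≈ 707 Hz.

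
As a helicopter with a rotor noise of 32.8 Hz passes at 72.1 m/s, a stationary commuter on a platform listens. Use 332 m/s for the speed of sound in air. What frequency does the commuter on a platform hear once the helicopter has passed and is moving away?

Receding: f₂ = f · v/(v + v_s) = 32.8 × 332/404.1 ≈ 26.9 Hz.

26.9 Hz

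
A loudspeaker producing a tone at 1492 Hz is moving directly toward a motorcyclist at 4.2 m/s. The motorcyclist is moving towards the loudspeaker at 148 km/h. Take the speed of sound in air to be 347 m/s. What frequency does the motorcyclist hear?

1689 Hz

148 km/h = 41.11 m/s.
General Doppler shift: f' = f · (v + v_o)/(v − v_s).
f' = 1492 × (347 + 41.11)/(347 − 4.2) = 1492 × 388.11/342.8 ≈ 1689 Hz.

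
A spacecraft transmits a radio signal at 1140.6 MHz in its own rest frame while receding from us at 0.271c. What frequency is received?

Relativistic Doppler for frequency: f' = f₀ · √((1 − β)/(1 + β)).
f' = 1140.6 × √(0.7290/1.2710) = 1140.6 × 0.75734 ≈ 863.8 MHz.

863.8 MHz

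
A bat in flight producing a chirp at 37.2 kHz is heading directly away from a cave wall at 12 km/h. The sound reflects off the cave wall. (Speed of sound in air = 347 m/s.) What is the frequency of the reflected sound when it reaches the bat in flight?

36.5 kHz

12 km/h = 3.333 m/s.
The cave wall receives the sound from a moving source: f₁ = f₀ · v/(v + v_e) = 37.2 × 347/350.33 ≈ 36.8 kHz.
On the return leg the bat in flight is a moving observer: f₂ = f₁ · (v − v_e)/v = 36.8 × 343.67/347 ≈ 36.5 kHz.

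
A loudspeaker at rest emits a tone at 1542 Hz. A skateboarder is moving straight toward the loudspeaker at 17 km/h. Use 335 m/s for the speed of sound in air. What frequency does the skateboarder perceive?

17 km/h = 4.722 m/s.
Only the observer moves, toward the source, so f' = f · (v + v_o)/v.
f' = 1542 × (335 + 4.722)/335 = 1542 × 339.72/335 ≈ 1564 Hz.

1564 Hz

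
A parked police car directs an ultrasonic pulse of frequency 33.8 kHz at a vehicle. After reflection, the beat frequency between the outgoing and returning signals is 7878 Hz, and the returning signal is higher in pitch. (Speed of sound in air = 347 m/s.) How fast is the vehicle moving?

Double Doppler shift off a moving reflector: f₂ = f₀ · (v + u)/(v − u) (u > 0 toward emitter).
Returning signal is higher, so f₂ = f₀ + Δf = 33800 + 7878 = 41678 Hz.
Rearranging, u = v · (f₂ − f₀)/(f₂ + f₀) = 347 × 7878/75478 ≈ 36 m/s.
So the vehicle is moving at 36 m/s toward the emitter.

36 m/s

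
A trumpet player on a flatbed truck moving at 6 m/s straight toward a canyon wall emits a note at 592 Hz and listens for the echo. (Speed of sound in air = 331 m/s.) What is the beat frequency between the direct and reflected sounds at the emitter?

The canyon wall receives the sound from a moving source: f₁ = f₀ · v/(v − v_e) = 592 × 331/325 ≈ 602.9 Hz.
On the return leg the trumpet player on a flatbed truck is a moving observer: f₂ = f₁ · (v + v_e)/v = 602.9 × 337/331 ≈ 613.9 Hz.
Beat against the emitted tone: |f₂ − f₀| = 2v_e·f₀/(v − v_e) = 2 × 6 × 592/325 ≈ 21.9 Hz.

21.9 Hz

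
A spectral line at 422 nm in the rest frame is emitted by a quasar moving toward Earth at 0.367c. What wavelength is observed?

287.2 nm

Relativistic Doppler for wavelength: λ' = λ₀ · √((1 − β)/(1 + β)).
λ' = 422 × √(0.6330/1.3670) = 422 × 0.68048 ≈ 287.2 nm.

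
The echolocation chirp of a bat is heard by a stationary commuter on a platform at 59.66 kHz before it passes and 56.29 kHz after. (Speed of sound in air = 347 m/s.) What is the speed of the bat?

10.1 m/s

f₁/f₂ = (v + v_s)/(v − v_s), so v_s = v · (f₁ − f₂)/(f₁ + f₂).
v_s = 347 × (59.66 − 56.29)/(59.66 + 56.29) = 347 × 3.37/115.95 ≈ 10.1 m/s.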